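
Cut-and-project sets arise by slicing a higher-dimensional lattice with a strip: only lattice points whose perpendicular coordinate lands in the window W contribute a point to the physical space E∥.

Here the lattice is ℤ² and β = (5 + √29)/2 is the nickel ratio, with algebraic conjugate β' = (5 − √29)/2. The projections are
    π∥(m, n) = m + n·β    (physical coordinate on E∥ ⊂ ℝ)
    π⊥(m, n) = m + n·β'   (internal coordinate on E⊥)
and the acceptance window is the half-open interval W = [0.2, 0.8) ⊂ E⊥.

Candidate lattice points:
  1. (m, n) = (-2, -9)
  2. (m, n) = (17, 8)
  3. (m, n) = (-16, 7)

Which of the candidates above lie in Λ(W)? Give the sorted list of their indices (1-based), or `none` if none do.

none

Numerically β ≈ 5.192582 and β' = −1/β ≈ -0.192582.
#1 (-2,-9): internal coord -2 + (-9)·β' = -0.266758; -0.266758 ∉ [0.2, 0.8) → out
#2 (17,8): internal coord 17 + (8)·β' = +15.459341; +15.459341 ∉ [0.2, 0.8) → out
#3 (-16,7): internal coord -16 + (7)·β' = -17.348077; -17.348077 ∉ [0.2, 0.8) → out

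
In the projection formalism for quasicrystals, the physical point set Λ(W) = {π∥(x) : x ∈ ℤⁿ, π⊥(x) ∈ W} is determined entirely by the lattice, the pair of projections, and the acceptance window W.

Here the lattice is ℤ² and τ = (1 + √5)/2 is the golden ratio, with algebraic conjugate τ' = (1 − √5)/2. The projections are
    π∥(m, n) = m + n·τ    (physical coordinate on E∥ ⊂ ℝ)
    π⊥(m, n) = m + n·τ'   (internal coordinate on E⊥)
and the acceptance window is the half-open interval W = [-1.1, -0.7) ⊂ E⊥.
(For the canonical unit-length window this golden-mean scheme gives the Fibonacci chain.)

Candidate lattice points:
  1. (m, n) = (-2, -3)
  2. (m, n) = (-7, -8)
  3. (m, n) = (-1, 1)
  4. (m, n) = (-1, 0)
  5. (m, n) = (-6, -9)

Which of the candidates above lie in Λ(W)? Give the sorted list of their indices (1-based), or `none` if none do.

4

τ' = (1−√5)/2 ≈ -0.6180.
candidate 1: (m,n)=(-2,-3) → π∥ = -2-3·τ ≈ -6.8541, π⊥ = -2-3·τ' ≈ -0.1459 ∉ [-1.1, -0.7) ⇒ out
candidate 2: (m,n)=(-7,-8) → π∥ = -7-8·τ ≈ -19.9443, π⊥ = -7-8·τ' ≈ -2.0557 ∉ [-1.1, -0.7) ⇒ out
candidate 3: (m,n)=(-1,1) → π∥ = -1+1·τ ≈ 0.6180, π⊥ = -1+1·τ' ≈ -1.6180 ∉ [-1.1, -0.7) ⇒ out
candidate 4: (m,n)=(-1,0) → π∥ = -1+0·τ ≈ -1.0000, π⊥ = -1+0·τ' ≈ -1.0000 ∈ [-1.1, -0.7) ⇒ IN Λ
candidate 5: (m,n)=(-6,-9) → π∥ = -6-9·τ ≈ -20.5623, π⊥ = -6-9·τ' ≈ -0.4377 ∉ [-1.1, -0.7) ⇒ out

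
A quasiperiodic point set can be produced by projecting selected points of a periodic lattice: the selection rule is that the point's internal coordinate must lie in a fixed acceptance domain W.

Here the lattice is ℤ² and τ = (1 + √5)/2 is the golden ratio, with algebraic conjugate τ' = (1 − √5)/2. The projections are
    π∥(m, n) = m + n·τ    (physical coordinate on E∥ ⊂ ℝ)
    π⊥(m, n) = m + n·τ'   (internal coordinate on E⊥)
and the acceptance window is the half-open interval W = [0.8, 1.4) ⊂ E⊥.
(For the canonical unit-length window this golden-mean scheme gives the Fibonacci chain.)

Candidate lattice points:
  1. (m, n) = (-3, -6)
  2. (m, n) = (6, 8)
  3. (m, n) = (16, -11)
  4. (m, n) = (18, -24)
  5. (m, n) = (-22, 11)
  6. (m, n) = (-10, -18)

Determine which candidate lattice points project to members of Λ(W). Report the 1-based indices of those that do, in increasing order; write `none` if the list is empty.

Numerically τ ≈ 1.618034 and τ' = −1/τ ≈ -0.618034.
candidate 1: (m,n)=(-3,-6) → π∥ = -3-6·τ ≈ -12.708204, π⊥ = -3-6·τ' ≈ 0.708204 ∉ [0.8, 1.4) ⇒ out
candidate 2: (m,n)=(6,8) → π∥ = 6+8·τ ≈ 18.944272, π⊥ = 6+8·τ' ≈ 1.055728 ∈ [0.8, 1.4) ⇒ IN Λ
candidate 3: (m,n)=(16,-11) → π∥ = 16-11·τ ≈ -1.798374, π⊥ = 16-11·τ' ≈ 22.798374 ∉ [0.8, 1.4) ⇒ out
candidate 4: (m,n)=(18,-24) → π∥ = 18-24·τ ≈ -20.832816, π⊥ = 18-24·τ' ≈ 32.832816 ∉ [0.8, 1.4) ⇒ out
candidate 5: (m,n)=(-22,11) → π∥ = -22+11·τ ≈ -4.201626, π⊥ = -22+11·τ' ≈ -28.798374 ∉ [0.8, 1.4) ⇒ out
candidate 6: (m,n)=(-10,-18) → π∥ = -10-18·τ ≈ -39.124612, π⊥ = -10-18·τ' ≈ 1.124612 ∈ [0.8, 1.4) ⇒ IN Λ

2, 6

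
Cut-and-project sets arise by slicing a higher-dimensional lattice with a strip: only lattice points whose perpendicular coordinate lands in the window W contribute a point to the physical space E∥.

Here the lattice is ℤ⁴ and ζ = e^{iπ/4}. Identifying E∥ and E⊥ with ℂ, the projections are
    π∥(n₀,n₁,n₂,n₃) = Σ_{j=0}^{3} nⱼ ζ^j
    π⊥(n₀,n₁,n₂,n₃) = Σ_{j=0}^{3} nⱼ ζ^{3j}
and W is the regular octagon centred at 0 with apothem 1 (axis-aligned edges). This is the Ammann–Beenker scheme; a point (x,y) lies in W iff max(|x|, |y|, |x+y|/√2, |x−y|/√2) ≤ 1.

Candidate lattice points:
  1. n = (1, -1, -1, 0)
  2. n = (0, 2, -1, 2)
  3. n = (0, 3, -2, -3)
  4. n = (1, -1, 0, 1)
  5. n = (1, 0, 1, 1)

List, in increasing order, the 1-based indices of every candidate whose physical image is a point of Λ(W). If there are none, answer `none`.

Internal map: ζ^{3j} for j=0..3 gives (1,0), (−√2/2,√2/2), (0,−1), (√2/2,√2/2).
#1 (1, -1, -1, 0): internal (1.7071, 0.2929); octagon support 1.7071 vs apothem 1 → ∉ W
#2 (0, 2, -1, 2): internal (0.0000, 3.8284); octagon support 3.8284 vs apothem 1 → ∉ W
#3 (0, 3, -2, -3): internal (-4.2426, 2.0000); octagon support 4.4142 vs apothem 1 → ∉ W
#4 (1, -1, 0, 1): internal (2.4142, 0.0000); octagon support 2.4142 vs apothem 1 → ∉ W
#5 (1, 0, 1, 1): internal (1.7071, -0.2929); octagon support 1.7071 vs apothem 1 → ∉ W

none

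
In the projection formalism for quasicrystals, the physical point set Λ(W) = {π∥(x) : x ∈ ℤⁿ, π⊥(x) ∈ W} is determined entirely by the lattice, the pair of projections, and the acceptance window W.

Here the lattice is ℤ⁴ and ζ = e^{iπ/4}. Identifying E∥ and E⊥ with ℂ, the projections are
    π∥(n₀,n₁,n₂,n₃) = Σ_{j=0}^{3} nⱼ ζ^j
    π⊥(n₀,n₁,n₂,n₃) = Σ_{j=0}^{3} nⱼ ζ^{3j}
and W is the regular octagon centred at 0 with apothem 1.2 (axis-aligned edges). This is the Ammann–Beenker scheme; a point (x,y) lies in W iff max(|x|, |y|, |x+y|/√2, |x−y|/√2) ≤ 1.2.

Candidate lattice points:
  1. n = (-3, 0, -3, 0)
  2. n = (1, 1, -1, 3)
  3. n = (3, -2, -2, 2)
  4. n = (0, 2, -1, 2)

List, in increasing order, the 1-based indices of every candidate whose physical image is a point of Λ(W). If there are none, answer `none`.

none

Internal map: ζ^{3j} for j=0..3 gives (1,0), (−√2/2,√2/2), (0,−1), (√2/2,√2/2).
#1 (-3, 0, -3, 0): internal (-3.000000, 3.000000); octagon support 4.242641 vs apothem 1.2 → ∉ W
#2 (1, 1, -1, 3): internal (2.414214, 3.828427); octagon support 4.414214 vs apothem 1.2 → ∉ W
#3 (3, -2, -2, 2): internal (5.828427, 2.000000); octagon support 5.828427 vs apothem 1.2 → ∉ W
#4 (0, 2, -1, 2): internal (0.000000, 3.828427); octagon support 3.828427 vs apothem 1.2 → ∉ W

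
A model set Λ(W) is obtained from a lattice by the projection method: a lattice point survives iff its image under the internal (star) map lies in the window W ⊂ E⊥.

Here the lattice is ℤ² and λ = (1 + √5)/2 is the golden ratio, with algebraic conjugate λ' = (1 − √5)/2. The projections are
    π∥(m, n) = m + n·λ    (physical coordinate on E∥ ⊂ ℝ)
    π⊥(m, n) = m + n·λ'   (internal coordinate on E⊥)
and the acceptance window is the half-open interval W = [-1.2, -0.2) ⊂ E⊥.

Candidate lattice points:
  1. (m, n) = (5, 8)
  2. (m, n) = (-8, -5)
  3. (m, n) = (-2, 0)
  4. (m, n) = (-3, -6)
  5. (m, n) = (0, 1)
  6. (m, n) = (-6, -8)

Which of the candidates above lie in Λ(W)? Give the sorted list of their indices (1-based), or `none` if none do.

5, 6

Compute λ' = (1−√5)/2 = -0.618034, so π⊥(m,n) = m -0.618034·n.
[1] lift (5,8): star map gives 0.055728; window check -1.2 ≤ 0.055728 < -0.2 is false → out
[2] lift (-8,-5): star map gives -4.909830; window check -1.2 ≤ -4.909830 < -0.2 is false → out
[3] lift (-2,0): star map gives -2.000000; window check -1.2 ≤ -2.000000 < -0.2 is false → out
[4] lift (-3,-6): star map gives 0.708204; window check -1.2 ≤ 0.708204 < -0.2 is false → out
[5] lift (0,1): star map gives -0.618034; window check -1.2 ≤ -0.618034 < -0.2 is true → IN Λ
[6] lift (-6,-8): star map gives -1.055728; window check -1.2 ≤ -1.055728 < -0.2 is true → IN Λ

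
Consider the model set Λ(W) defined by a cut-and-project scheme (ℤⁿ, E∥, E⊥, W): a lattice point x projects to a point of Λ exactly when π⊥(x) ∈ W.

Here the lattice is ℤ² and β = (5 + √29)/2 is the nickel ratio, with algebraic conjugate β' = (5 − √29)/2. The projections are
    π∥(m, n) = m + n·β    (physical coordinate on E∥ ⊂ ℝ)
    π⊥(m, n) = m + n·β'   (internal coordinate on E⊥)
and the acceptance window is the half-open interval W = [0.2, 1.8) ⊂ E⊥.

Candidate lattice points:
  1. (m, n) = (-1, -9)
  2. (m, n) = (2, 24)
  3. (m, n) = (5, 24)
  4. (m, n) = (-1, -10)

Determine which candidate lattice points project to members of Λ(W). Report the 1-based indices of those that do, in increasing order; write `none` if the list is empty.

Compute β' = (5−√29)/2 = -0.1926, so π⊥(m,n) = m -0.1926·n.
[1] lift (-1,-9): star map gives 0.7332; window check 0.2 ≤ 0.7332 < 1.8 is true → IN Λ
[2] lift (2,24): star map gives -2.6220; window check 0.2 ≤ -2.6220 < 1.8 is false → out
[3] lift (5,24): star map gives 0.3780; window check 0.2 ≤ 0.3780 < 1.8 is true → IN Λ
[4] lift (-1,-10): star map gives 0.9258; window check 0.2 ≤ 0.9258 < 1.8 is true → IN Λ

1, 3, 4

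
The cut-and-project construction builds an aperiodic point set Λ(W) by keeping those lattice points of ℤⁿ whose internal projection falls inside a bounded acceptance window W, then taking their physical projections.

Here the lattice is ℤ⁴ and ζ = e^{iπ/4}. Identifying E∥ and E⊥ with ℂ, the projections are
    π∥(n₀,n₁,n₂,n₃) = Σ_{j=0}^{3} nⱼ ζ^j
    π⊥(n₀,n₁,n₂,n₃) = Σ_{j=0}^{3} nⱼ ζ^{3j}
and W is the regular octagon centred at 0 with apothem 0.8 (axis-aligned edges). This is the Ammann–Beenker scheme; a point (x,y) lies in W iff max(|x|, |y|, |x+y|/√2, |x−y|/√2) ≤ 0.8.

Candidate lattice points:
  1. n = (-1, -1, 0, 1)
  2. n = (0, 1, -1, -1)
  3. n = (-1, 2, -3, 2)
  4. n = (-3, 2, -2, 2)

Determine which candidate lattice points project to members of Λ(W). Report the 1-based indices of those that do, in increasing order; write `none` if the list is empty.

π⊥(n) = n₀ + n₁ζ³ + n₂ζ⁶ + n₃ζ⁹ where ζ = e^{iπ/4}.
candidate 1: n = (-1, -1, 0, 1) → π⊥ ≈ (+0.41421, +0.00000); max(|x|,|y|,|x±y|/√2) = 0.41421 ≤ 0.8 ⇒ ∈ W
candidate 2: n = (0, 1, -1, -1) → π⊥ ≈ (-1.41421, +1.00000); max(|x|,|y|,|x±y|/√2) = 1.70711 > 0.8 ⇒ ∉ W
candidate 3: n = (-1, 2, -3, 2) → π⊥ ≈ (-1.00000, +5.82843); max(|x|,|y|,|x±y|/√2) = 5.82843 > 0.8 ⇒ ∉ W
candidate 4: n = (-3, 2, -2, 2) → π⊥ ≈ (-3.00000, +4.82843); max(|x|,|y|,|x±y|/√2) = 5.53553 > 0.8 ⇒ ∉ W

1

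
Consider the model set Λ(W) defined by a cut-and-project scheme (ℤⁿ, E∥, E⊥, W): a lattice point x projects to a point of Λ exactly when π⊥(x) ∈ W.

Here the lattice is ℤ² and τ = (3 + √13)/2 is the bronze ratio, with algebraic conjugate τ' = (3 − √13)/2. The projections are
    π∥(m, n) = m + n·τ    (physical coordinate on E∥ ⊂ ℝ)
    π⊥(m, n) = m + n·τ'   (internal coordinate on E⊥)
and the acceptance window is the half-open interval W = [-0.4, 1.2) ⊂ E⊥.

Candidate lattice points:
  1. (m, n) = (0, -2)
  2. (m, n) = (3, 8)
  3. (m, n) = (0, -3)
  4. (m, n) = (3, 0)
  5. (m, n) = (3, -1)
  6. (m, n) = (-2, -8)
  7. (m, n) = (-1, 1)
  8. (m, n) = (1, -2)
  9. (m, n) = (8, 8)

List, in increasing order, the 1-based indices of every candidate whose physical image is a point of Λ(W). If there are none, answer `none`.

1, 2, 3, 6

τ' = (3−√13)/2 ≈ -0.30278.
[1] lift (0,-2): star map gives 0.60555; window check -0.4 ≤ 0.60555 < 1.2 is true → IN Λ
[2] lift (3,8): star map gives 0.57779; window check -0.4 ≤ 0.57779 < 1.2 is true → IN Λ
[3] lift (0,-3): star map gives 0.90833; window check -0.4 ≤ 0.90833 < 1.2 is true → IN Λ
[4] lift (3,0): star map gives 3.00000; window check -0.4 ≤ 3.00000 < 1.2 is false → out
[5] lift (3,-1): star map gives 3.30278; window check -0.4 ≤ 3.30278 < 1.2 is false → out
[6] lift (-2,-8): star map gives 0.42221; window check -0.4 ≤ 0.42221 < 1.2 is true → IN Λ
[7] lift (-1,1): star map gives -1.30278; window check -0.4 ≤ -1.30278 < 1.2 is false → out
[8] lift (1,-2): star map gives 1.60555; window check -0.4 ≤ 1.60555 < 1.2 is false → out
[9] lift (8,8): star map gives 5.57779; window check -0.4 ≤ 5.57779 < 1.2 is false → out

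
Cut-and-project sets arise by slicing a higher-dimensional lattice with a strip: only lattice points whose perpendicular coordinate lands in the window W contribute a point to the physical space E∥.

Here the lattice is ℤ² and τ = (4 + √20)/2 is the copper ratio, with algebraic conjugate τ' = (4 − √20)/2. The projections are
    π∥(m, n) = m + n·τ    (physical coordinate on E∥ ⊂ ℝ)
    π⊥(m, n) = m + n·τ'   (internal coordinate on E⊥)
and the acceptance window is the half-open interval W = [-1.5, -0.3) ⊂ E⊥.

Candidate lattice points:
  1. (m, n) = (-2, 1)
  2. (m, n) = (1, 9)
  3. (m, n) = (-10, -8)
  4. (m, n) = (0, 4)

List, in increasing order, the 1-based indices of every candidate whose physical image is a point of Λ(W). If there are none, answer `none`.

2, 4

τ' = (4−√20)/2 ≈ -0.236068.
#1 (-2,1): internal coord -2 + (1)·τ' = -2.236068; -2.236068 ∉ [-1.5, -0.3) → out
#2 (1,9): internal coord 1 + (9)·τ' = -1.124612; -1.124612 ∈ [-1.5, -0.3) → IN Λ
#3 (-10,-8): internal coord -10 + (-8)·τ' = -8.111456; -8.111456 ∉ [-1.5, -0.3) → out
#4 (0,4): internal coord 0 + (4)·τ' = -0.944272; -0.944272 ∈ [-1.5, -0.3) → IN Λ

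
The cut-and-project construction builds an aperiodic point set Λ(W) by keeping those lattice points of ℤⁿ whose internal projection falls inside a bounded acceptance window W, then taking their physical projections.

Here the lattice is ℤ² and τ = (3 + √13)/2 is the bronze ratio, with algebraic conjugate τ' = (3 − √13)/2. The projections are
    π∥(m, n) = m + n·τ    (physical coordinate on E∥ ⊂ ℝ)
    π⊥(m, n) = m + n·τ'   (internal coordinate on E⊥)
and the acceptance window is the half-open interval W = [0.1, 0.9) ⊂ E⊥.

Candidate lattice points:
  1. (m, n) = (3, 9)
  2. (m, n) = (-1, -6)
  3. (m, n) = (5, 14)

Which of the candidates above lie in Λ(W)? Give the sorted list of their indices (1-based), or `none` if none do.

1, 2, 3

Numerically τ ≈ 3.3028 and τ' = −1/τ ≈ -0.3028.
[1] lift (3,9): star map gives 0.2750; window check 0.1 ≤ 0.2750 < 0.9 is true → IN Λ
[2] lift (-1,-6): star map gives 0.8167; window check 0.1 ≤ 0.8167 < 0.9 is true → IN Λ
[3] lift (5,14): star map gives 0.7611; window check 0.1 ≤ 0.7611 < 0.9 is true → IN Λ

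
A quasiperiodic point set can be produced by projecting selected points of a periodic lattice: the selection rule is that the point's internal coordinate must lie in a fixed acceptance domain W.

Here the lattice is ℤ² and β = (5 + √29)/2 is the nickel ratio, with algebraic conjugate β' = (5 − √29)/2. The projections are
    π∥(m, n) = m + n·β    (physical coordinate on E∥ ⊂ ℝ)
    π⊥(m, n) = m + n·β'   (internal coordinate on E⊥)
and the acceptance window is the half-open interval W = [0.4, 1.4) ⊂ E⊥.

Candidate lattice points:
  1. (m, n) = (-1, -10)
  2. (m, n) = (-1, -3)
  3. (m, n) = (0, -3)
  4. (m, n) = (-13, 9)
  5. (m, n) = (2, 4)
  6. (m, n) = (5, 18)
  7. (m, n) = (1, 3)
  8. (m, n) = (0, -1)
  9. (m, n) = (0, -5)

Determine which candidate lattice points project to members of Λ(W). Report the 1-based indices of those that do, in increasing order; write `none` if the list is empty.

Compute β' = (5−√29)/2 = -0.19258, so π⊥(m,n) = m -0.19258·n.
[1] lift (-1,-10): star map gives 0.92582; window check 0.4 ≤ 0.92582 < 1.4 is true → IN Λ
[2] lift (-1,-3): star map gives -0.42225; window check 0.4 ≤ -0.42225 < 1.4 is false → out
[3] lift (0,-3): star map gives 0.57775; window check 0.4 ≤ 0.57775 < 1.4 is true → IN Λ
[4] lift (-13,9): star map gives -14.73324; window check 0.4 ≤ -14.73324 < 1.4 is false → out
[5] lift (2,4): star map gives 1.22967; window check 0.4 ≤ 1.22967 < 1.4 is true → IN Λ
[6] lift (5,18): star map gives 1.53352; window check 0.4 ≤ 1.53352 < 1.4 is false → out
[7] lift (1,3): star map gives 0.42225; window check 0.4 ≤ 0.42225 < 1.4 is true → IN Λ
[8] lift (0,-1): star map gives 0.19258; window check 0.4 ≤ 0.19258 < 1.4 is false → out
[9] lift (0,-5): star map gives 0.96291; window check 0.4 ≤ 0.96291 < 1.4 is true → IN Λ

1, 3, 5, 7, 9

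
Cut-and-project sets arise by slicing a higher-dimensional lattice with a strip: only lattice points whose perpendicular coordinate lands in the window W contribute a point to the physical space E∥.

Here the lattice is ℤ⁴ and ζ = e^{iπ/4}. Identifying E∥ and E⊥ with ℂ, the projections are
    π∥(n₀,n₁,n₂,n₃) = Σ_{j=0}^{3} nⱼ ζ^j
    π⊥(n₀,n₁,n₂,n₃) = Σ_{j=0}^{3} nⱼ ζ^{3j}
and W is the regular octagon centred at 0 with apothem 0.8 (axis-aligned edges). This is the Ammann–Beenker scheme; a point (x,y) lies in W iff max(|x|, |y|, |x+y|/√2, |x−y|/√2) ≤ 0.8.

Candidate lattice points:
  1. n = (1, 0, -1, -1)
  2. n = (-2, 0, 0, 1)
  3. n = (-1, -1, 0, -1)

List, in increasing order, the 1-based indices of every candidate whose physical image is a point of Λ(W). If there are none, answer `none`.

Internal map: ζ^{3j} for j=0..3 gives (1,0), (−√2/2,√2/2), (0,−1), (√2/2,√2/2).
candidate 1: n = (1, 0, -1, -1) → π⊥ ≈ (+0.292893, +0.292893); max(|x|,|y|,|x±y|/√2) = 0.414214 ≤ 0.8 ⇒ ∈ W
candidate 2: n = (-2, 0, 0, 1) → π⊥ ≈ (-1.292893, +0.707107); max(|x|,|y|,|x±y|/√2) = 1.414214 > 0.8 ⇒ ∉ W
candidate 3: n = (-1, -1, 0, -1) → π⊥ ≈ (-1.000000, -1.414214); max(|x|,|y|,|x±y|/√2) = 1.707107 > 0.8 ⇒ ∉ W

1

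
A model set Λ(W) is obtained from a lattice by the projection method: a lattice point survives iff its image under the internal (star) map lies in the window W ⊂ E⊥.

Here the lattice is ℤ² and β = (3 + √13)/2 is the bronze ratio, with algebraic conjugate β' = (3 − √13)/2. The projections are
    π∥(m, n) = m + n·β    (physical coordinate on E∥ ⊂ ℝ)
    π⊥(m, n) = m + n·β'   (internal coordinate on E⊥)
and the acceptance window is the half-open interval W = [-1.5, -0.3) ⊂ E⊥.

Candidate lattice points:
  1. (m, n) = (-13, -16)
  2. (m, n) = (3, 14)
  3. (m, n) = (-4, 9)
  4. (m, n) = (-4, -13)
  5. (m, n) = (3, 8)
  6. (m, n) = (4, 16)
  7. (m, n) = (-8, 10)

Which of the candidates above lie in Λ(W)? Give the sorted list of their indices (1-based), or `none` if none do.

2, 6

β' = (3−√13)/2 ≈ -0.302776.
[1] lift (-13,-16): star map gives -8.155590; window check -1.5 ≤ -8.155590 < -0.3 is false → out
[2] lift (3,14): star map gives -1.238859; window check -1.5 ≤ -1.238859 < -0.3 is true → IN Λ
[3] lift (-4,9): star map gives -6.724981; window check -1.5 ≤ -6.724981 < -0.3 is false → out
[4] lift (-4,-13): star map gives -0.063917; window check -1.5 ≤ -0.063917 < -0.3 is false → out
[5] lift (3,8): star map gives 0.577795; window check -1.5 ≤ 0.577795 < -0.3 is false → out
[6] lift (4,16): star map gives -0.844410; window check -1.5 ≤ -0.844410 < -0.3 is true → IN Λ
[7] lift (-8,10): star map gives -11.027756; window check -1.5 ≤ -11.027756 < -0.3 is false → out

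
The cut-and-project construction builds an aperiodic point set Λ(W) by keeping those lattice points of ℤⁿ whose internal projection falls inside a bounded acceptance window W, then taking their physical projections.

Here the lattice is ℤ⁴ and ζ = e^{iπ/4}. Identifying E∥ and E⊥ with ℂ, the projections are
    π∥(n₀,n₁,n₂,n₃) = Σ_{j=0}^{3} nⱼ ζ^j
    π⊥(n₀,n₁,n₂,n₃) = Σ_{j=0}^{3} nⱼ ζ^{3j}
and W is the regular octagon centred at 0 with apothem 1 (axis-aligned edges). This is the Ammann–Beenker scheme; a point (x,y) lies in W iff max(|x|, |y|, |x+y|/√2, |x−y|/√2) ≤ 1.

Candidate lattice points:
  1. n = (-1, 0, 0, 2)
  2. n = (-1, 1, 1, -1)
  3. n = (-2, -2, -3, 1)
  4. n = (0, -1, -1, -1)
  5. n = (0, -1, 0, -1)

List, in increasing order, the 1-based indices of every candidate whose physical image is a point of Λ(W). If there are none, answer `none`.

Internal map: ζ^{3j} for j=0..3 gives (1,0), (−√2/2,√2/2), (0,−1), (√2/2,√2/2).
#1 (-1, 0, 0, 2): internal (0.414214, 1.414214); octagon support 1.414214 vs apothem 1 → ∉ W
#2 (-1, 1, 1, -1): internal (-2.414214, -1.000000); octagon support 2.414214 vs apothem 1 → ∉ W
#3 (-2, -2, -3, 1): internal (0.121320, 2.292893); octagon support 2.292893 vs apothem 1 → ∉ W
#4 (0, -1, -1, -1): internal (0.000000, -0.414214); octagon support 0.414214 vs apothem 1 → ∈ W
#5 (0, -1, 0, -1): internal (0.000000, -1.414214); octagon support 1.414214 vs apothem 1 → ∉ W

4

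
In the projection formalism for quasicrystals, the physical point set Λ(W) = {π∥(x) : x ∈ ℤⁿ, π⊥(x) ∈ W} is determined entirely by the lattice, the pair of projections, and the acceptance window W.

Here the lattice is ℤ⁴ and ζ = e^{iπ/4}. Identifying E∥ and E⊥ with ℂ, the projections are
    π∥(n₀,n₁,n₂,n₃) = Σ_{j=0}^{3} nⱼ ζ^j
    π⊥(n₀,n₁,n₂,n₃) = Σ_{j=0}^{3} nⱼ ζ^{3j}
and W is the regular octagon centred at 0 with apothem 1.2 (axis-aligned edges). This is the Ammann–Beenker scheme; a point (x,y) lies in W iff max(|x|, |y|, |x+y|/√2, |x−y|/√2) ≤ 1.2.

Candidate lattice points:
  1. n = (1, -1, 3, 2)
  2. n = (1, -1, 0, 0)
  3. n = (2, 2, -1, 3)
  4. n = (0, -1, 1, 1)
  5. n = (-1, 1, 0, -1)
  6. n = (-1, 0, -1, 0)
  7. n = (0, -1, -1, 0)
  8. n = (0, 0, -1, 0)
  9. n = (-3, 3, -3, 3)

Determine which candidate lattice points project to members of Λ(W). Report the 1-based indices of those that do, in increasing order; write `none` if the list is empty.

7, 8

Internal map: ζ^{3j} for j=0..3 gives (1,0), (−√2/2,√2/2), (0,−1), (√2/2,√2/2).
candidate 1: n = (1, -1, 3, 2) → π⊥ ≈ (+3.1213, -2.2929); max(|x|,|y|,|x±y|/√2) = 3.8284 > 1.2 ⇒ ∉ W
candidate 2: n = (1, -1, 0, 0) → π⊥ ≈ (+1.7071, -0.7071); max(|x|,|y|,|x±y|/√2) = 1.7071 > 1.2 ⇒ ∉ W
candidate 3: n = (2, 2, -1, 3) → π⊥ ≈ (+2.7071, +4.5355); max(|x|,|y|,|x±y|/√2) = 5.1213 > 1.2 ⇒ ∉ W
candidate 4: n = (0, -1, 1, 1) → π⊥ ≈ (+1.4142, -1.0000); max(|x|,|y|,|x±y|/√2) = 1.7071 > 1.2 ⇒ ∉ W
candidate 5: n = (-1, 1, 0, -1) → π⊥ ≈ (-2.4142, +0.0000); max(|x|,|y|,|x±y|/√2) = 2.4142 > 1.2 ⇒ ∉ W
candidate 6: n = (-1, 0, -1, 0) → π⊥ ≈ (-1.0000, +1.0000); max(|x|,|y|,|x±y|/√2) = 1.4142 > 1.2 ⇒ ∉ W
candidate 7: n = (0, -1, -1, 0) → π⊥ ≈ (+0.7071, +0.2929); max(|x|,|y|,|x±y|/√2) = 0.7071 ≤ 1.2 ⇒ ∈ W
candidate 8: n = (0, 0, -1, 0) → π⊥ ≈ (+0.0000, +1.0000); max(|x|,|y|,|x±y|/√2) = 1.0000 ≤ 1.2 ⇒ ∈ W
candidate 9: n = (-3, 3, -3, 3) → π⊥ ≈ (-3.0000, +7.2426); max(|x|,|y|,|x±y|/√2) = 7.2426 > 1.2 ⇒ ∉ W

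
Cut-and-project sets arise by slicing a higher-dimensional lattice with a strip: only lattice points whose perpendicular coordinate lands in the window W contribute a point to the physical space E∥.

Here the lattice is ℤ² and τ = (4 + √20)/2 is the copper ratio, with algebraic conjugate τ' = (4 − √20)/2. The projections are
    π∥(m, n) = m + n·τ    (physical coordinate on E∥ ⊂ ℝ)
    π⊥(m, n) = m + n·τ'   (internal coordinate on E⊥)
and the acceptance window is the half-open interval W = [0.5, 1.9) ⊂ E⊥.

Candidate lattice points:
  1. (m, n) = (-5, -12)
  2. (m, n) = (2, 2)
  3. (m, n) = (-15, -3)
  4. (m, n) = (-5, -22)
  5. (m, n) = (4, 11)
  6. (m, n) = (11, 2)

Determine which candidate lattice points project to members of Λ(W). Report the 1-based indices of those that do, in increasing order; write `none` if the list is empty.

Compute τ' = (4−√20)/2 = -0.236068, so π⊥(m,n) = m -0.236068·n.
[1] lift (-5,-12): star map gives -2.167184; window check 0.5 ≤ -2.167184 < 1.9 is false → out
[2] lift (2,2): star map gives 1.527864; window check 0.5 ≤ 1.527864 < 1.9 is true → IN Λ
[3] lift (-15,-3): star map gives -14.291796; window check 0.5 ≤ -14.291796 < 1.9 is false → out
[4] lift (-5,-22): star map gives 0.193496; window check 0.5 ≤ 0.193496 < 1.9 is false → out
[5] lift (4,11): star map gives 1.403252; window check 0.5 ≤ 1.403252 < 1.9 is true → IN Λ
[6] lift (11,2): star map gives 10.527864; window check 0.5 ≤ 10.527864 < 1.9 is false → out

2, 5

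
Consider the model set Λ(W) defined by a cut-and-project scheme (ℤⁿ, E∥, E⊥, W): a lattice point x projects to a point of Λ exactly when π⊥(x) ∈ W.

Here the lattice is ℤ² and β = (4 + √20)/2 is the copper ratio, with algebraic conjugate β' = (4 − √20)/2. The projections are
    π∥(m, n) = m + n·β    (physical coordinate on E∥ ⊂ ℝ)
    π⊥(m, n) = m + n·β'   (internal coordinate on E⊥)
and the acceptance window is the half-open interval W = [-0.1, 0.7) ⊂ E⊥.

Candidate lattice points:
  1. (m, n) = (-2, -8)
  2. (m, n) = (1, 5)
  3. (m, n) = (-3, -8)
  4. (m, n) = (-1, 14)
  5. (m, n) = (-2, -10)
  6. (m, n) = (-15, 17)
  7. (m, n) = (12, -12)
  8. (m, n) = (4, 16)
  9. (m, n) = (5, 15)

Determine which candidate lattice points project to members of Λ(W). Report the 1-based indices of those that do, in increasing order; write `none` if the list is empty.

5, 8

Compute β' = (4−√20)/2 = -0.23607, so π⊥(m,n) = m -0.23607·n.
#1 (-2,-8): internal coord -2 + (-8)·β' = -0.11146; -0.11146 ∉ [-0.1, 0.7) → out
#2 (1,5): internal coord 1 + (5)·β' = -0.18034; -0.18034 ∉ [-0.1, 0.7) → out
#3 (-3,-8): internal coord -3 + (-8)·β' = -1.11146; -1.11146 ∉ [-0.1, 0.7) → out
#4 (-1,14): internal coord -1 + (14)·β' = -4.30495; -4.30495 ∉ [-0.1, 0.7) → out
#5 (-2,-10): internal coord -2 + (-10)·β' = +0.36068; +0.36068 ∈ [-0.1, 0.7) → IN Λ
#6 (-15,17): internal coord -15 + (17)·β' = -19.01316; -19.01316 ∉ [-0.1, 0.7) → out
#7 (12,-12): internal coord 12 + (-12)·β' = +14.83282; +14.83282 ∉ [-0.1, 0.7) → out
#8 (4,16): internal coord 4 + (16)·β' = +0.22291; +0.22291 ∈ [-0.1, 0.7) → IN Λ
#9 (5,15): internal coord 5 + (15)·β' = +1.45898; +1.45898 ∉ [-0.1, 0.7) → out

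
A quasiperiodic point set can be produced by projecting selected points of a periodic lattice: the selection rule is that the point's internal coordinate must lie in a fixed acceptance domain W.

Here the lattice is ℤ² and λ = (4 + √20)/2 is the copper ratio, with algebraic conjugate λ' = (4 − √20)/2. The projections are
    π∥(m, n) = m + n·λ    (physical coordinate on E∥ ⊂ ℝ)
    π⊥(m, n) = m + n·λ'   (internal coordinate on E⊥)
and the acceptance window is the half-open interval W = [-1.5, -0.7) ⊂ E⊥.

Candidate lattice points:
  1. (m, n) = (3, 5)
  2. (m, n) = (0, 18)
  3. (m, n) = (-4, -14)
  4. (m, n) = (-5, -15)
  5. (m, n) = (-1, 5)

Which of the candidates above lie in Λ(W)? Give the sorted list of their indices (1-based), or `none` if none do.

λ' = (4−√20)/2 ≈ -0.23607.
candidate 1: (m,n)=(3,5) → π∥ = 3+5·λ ≈ 24.18034, π⊥ = 3+5·λ' ≈ 1.81966 ∉ [-1.5, -0.7) ⇒ out
candidate 2: (m,n)=(0,18) → π∥ = 0+18·λ ≈ 76.24922, π⊥ = 0+18·λ' ≈ -4.24922 ∉ [-1.5, -0.7) ⇒ out
candidate 3: (m,n)=(-4,-14) → π∥ = -4-14·λ ≈ -63.30495, π⊥ = -4-14·λ' ≈ -0.69505 ∉ [-1.5, -0.7) ⇒ out
candidate 4: (m,n)=(-5,-15) → π∥ = -5-15·λ ≈ -68.54102, π⊥ = -5-15·λ' ≈ -1.45898 ∈ [-1.5, -0.7) ⇒ IN Λ
candidate 5: (m,n)=(-1,5) → π∥ = -1+5·λ ≈ 20.18034, π⊥ = -1+5·λ' ≈ -2.18034 ∉ [-1.5, -0.7) ⇒ out

4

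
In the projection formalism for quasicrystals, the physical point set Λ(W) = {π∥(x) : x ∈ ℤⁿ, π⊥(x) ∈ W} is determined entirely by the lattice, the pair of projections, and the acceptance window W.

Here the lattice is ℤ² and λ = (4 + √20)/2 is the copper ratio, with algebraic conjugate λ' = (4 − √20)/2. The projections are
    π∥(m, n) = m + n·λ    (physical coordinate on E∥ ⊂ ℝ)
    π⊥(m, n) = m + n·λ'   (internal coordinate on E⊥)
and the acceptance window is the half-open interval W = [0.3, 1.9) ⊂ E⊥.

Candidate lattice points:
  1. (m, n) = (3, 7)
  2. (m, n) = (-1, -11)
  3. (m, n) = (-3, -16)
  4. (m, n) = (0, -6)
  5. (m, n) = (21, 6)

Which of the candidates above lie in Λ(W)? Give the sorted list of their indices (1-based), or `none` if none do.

Numerically λ ≈ 4.23607 and λ' = −1/λ ≈ -0.23607.
[1] lift (3,7): star map gives 1.34752; window check 0.3 ≤ 1.34752 < 1.9 is true → IN Λ
[2] lift (-1,-11): star map gives 1.59675; window check 0.3 ≤ 1.59675 < 1.9 is true → IN Λ
[3] lift (-3,-16): star map gives 0.77709; window check 0.3 ≤ 0.77709 < 1.9 is true → IN Λ
[4] lift (0,-6): star map gives 1.41641; window check 0.3 ≤ 1.41641 < 1.9 is true → IN Λ
[5] lift (21,6): star map gives 19.58359; window check 0.3 ≤ 19.58359 < 1.9 is false → out

1, 2, 3, 4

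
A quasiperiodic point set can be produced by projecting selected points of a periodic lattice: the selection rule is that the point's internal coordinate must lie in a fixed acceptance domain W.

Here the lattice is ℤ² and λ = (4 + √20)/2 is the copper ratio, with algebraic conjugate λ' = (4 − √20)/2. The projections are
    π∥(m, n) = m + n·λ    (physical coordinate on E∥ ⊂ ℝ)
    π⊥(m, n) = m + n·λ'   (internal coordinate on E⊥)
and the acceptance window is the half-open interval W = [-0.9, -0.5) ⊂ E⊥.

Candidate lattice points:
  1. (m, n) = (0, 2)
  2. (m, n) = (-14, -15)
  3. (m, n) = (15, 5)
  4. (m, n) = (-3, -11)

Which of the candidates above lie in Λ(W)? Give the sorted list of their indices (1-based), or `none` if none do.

Compute λ' = (4−√20)/2 = -0.23607, so π⊥(m,n) = m -0.23607·n.
#1 (0,2): internal coord 0 + (2)·λ' = -0.47214; -0.47214 ∉ [-0.9, -0.5) → out
#2 (-14,-15): internal coord -14 + (-15)·λ' = -10.45898; -10.45898 ∉ [-0.9, -0.5) → out
#3 (15,5): internal coord 15 + (5)·λ' = +13.81966; +13.81966 ∉ [-0.9, -0.5) → out
#4 (-3,-11): internal coord -3 + (-11)·λ' = -0.40325; -0.40325 ∉ [-0.9, -0.5) → out

none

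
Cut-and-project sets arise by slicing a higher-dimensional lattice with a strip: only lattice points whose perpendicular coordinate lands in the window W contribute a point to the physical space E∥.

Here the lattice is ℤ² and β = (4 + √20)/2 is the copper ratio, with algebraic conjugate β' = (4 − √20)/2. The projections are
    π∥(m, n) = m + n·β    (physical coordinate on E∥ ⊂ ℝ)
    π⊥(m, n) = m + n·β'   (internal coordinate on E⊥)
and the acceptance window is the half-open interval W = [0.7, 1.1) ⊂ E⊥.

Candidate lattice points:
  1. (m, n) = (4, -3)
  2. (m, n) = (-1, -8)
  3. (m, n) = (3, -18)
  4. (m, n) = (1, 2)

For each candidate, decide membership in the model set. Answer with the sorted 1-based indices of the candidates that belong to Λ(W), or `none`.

Numerically β ≈ 4.2361 and β' = −1/β ≈ -0.2361.
#1 (4,-3): internal coord 4 + (-3)·β' = +4.7082; +4.7082 ∉ [0.7, 1.1) → out
#2 (-1,-8): internal coord -1 + (-8)·β' = +0.8885; +0.8885 ∈ [0.7, 1.1) → IN Λ
#3 (3,-18): internal coord 3 + (-18)·β' = +7.2492; +7.2492 ∉ [0.7, 1.1) → out
#4 (1,2): internal coord 1 + (2)·β' = +0.5279; +0.5279 ∉ [0.7, 1.1) → out

2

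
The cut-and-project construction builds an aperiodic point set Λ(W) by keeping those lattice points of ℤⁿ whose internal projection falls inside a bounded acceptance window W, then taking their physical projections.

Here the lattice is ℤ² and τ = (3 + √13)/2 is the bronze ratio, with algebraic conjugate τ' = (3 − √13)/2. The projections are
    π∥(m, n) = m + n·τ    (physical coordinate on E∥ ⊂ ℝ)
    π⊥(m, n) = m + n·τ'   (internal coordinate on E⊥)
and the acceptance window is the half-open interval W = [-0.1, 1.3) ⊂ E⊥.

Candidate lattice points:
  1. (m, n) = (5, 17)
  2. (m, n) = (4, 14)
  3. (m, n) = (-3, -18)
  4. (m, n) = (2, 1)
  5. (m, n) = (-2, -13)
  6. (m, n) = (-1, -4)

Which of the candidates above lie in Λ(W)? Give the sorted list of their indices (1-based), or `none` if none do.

6

Numerically τ ≈ 3.30278 and τ' = −1/τ ≈ -0.30278.
[1] lift (5,17): star map gives -0.14719; window check -0.1 ≤ -0.14719 < 1.3 is false → out
[2] lift (4,14): star map gives -0.23886; window check -0.1 ≤ -0.23886 < 1.3 is false → out
[3] lift (-3,-18): star map gives 2.44996; window check -0.1 ≤ 2.44996 < 1.3 is false → out
[4] lift (2,1): star map gives 1.69722; window check -0.1 ≤ 1.69722 < 1.3 is false → out
[5] lift (-2,-13): star map gives 1.93608; window check -0.1 ≤ 1.93608 < 1.3 is false → out
[6] lift (-1,-4): star map gives 0.21110; window check -0.1 ≤ 0.21110 < 1.3 is true → IN Λ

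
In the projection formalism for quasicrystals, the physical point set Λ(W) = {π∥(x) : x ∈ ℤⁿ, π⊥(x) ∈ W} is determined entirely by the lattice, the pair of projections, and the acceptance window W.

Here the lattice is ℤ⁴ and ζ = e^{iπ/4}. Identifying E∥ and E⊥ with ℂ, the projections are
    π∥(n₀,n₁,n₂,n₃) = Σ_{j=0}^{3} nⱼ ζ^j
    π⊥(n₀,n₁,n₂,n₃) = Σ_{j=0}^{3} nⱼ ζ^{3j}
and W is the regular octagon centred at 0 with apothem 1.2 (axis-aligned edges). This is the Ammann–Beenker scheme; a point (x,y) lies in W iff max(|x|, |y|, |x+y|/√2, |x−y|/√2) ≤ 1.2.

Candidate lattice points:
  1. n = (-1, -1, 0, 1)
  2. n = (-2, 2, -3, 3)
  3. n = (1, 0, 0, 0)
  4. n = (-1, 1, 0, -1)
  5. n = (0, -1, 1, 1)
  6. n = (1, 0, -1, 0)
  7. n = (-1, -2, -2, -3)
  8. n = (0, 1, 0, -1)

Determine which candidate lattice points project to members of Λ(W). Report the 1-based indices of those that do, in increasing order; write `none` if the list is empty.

1, 3

With ζ = e^{iπ/4} the internal vectors are ζ^0,ζ^3,ζ^6,ζ^9.
candidate 1: n = (-1, -1, 0, 1) → π⊥ ≈ (+0.414214, +0.000000); max(|x|,|y|,|x±y|/√2) = 0.414214 ≤ 1.2 ⇒ ∈ W
candidate 2: n = (-2, 2, -3, 3) → π⊥ ≈ (-1.292893, +6.535534); max(|x|,|y|,|x±y|/√2) = 6.535534 > 1.2 ⇒ ∉ W
candidate 3: n = (1, 0, 0, 0) → π⊥ ≈ (+1.000000, +0.000000); max(|x|,|y|,|x±y|/√2) = 1.000000 ≤ 1.2 ⇒ ∈ W
candidate 4: n = (-1, 1, 0, -1) → π⊥ ≈ (-2.414214, +0.000000); max(|x|,|y|,|x±y|/√2) = 2.414214 > 1.2 ⇒ ∉ W
candidate 5: n = (0, -1, 1, 1) → π⊥ ≈ (+1.414214, -1.000000); max(|x|,|y|,|x±y|/√2) = 1.707107 > 1.2 ⇒ ∉ W
candidate 6: n = (1, 0, -1, 0) → π⊥ ≈ (+1.000000, +1.000000); max(|x|,|y|,|x±y|/√2) = 1.414214 > 1.2 ⇒ ∉ W
candidate 7: n = (-1, -2, -2, -3) → π⊥ ≈ (-1.707107, -1.535534); max(|x|,|y|,|x±y|/√2) = 2.292893 > 1.2 ⇒ ∉ W
candidate 8: n = (0, 1, 0, -1) → π⊥ ≈ (-1.414214, +0.000000); max(|x|,|y|,|x±y|/√2) = 1.414214 > 1.2 ⇒ ∉ W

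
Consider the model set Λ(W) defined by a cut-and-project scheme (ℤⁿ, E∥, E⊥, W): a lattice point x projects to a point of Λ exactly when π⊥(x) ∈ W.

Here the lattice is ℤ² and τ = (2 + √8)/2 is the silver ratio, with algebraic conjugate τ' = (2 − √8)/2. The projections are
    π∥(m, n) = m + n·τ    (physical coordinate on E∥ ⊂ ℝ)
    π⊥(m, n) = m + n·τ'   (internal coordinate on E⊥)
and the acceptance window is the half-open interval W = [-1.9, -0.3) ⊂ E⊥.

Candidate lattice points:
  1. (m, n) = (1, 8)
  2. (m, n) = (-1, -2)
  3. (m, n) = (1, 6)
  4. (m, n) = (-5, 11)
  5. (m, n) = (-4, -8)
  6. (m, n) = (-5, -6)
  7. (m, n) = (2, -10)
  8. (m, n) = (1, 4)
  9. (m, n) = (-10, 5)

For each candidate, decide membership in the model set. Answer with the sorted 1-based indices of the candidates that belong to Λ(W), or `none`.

τ' = (2−√8)/2 ≈ -0.414214.
#1 (1,8): internal coord 1 + (8)·τ' = -2.313708; -2.313708 ∉ [-1.9, -0.3) → out
#2 (-1,-2): internal coord -1 + (-2)·τ' = -0.171573; -0.171573 ∉ [-1.9, -0.3) → out
#3 (1,6): internal coord 1 + (6)·τ' = -1.485281; -1.485281 ∈ [-1.9, -0.3) → IN Λ
#4 (-5,11): internal coord -5 + (11)·τ' = -9.556349; -9.556349 ∉ [-1.9, -0.3) → out
#5 (-4,-8): internal coord -4 + (-8)·τ' = -0.686292; -0.686292 ∈ [-1.9, -0.3) → IN Λ
#6 (-5,-6): internal coord -5 + (-6)·τ' = -2.514719; -2.514719 ∉ [-1.9, -0.3) → out
#7 (2,-10): internal coord 2 + (-10)·τ' = +6.142136; +6.142136 ∉ [-1.9, -0.3) → out
#8 (1,4): internal coord 1 + (4)·τ' = -0.656854; -0.656854 ∈ [-1.9, -0.3) → IN Λ
#9 (-10,5): internal coord -10 + (5)·τ' = -12.071068; -12.071068 ∉ [-1.9, -0.3) → out

3, 5, 8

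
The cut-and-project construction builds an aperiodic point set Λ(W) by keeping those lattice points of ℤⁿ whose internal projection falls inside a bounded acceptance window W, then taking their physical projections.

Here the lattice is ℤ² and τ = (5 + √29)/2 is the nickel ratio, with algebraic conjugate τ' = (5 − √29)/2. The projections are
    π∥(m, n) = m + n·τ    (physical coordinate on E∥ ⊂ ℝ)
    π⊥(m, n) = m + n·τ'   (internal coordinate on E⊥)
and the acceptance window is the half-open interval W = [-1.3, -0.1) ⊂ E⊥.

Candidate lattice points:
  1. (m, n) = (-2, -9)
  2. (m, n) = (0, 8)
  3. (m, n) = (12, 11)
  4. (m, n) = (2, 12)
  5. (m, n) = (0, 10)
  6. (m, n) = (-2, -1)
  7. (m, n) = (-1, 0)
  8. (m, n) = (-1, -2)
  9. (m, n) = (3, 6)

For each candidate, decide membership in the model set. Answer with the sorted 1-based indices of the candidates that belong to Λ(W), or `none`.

1, 4, 7, 8

Numerically τ ≈ 5.192582 and τ' = −1/τ ≈ -0.192582.
#1 (-2,-9): internal coord -2 + (-9)·τ' = -0.266758; -0.266758 ∈ [-1.3, -0.1) → IN Λ
#2 (0,8): internal coord 0 + (8)·τ' = -1.540659; -1.540659 ∉ [-1.3, -0.1) → out
#3 (12,11): internal coord 12 + (11)·τ' = +9.881594; +9.881594 ∉ [-1.3, -0.1) → out
#4 (2,12): internal coord 2 + (12)·τ' = -0.310989; -0.310989 ∈ [-1.3, -0.1) → IN Λ
#5 (0,10): internal coord 0 + (10)·τ' = -1.925824; -1.925824 ∉ [-1.3, -0.1) → out
#6 (-2,-1): internal coord -2 + (-1)·τ' = -1.807418; -1.807418 ∉ [-1.3, -0.1) → out
#7 (-1,0): internal coord -1 + (0)·τ' = -1.000000; -1.000000 ∈ [-1.3, -0.1) → IN Λ
#8 (-1,-2): internal coord -1 + (-2)·τ' = -0.614835; -0.614835 ∈ [-1.3, -0.1) → IN Λ
#9 (3,6): internal coord 3 + (6)·τ' = +1.844506; +1.844506 ∉ [-1.3, -0.1) → out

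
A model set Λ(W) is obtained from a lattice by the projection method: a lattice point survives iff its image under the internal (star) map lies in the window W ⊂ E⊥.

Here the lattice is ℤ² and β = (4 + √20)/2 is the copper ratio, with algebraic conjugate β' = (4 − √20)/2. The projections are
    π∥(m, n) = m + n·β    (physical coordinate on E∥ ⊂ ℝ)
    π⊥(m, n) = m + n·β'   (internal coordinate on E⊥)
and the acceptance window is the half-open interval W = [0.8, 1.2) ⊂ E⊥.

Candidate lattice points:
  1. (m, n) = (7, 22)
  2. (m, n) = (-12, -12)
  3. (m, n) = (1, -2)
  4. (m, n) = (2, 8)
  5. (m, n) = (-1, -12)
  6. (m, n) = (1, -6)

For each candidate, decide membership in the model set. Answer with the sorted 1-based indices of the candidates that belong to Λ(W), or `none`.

none

Compute β' = (4−√20)/2 = -0.2361, so π⊥(m,n) = m -0.2361·n.
#1 (7,22): internal coord 7 + (22)·β' = +1.8065; +1.8065 ∉ [0.8, 1.2) → out
#2 (-12,-12): internal coord -12 + (-12)·β' = -9.1672; -9.1672 ∉ [0.8, 1.2) → out
#3 (1,-2): internal coord 1 + (-2)·β' = +1.4721; +1.4721 ∉ [0.8, 1.2) → out
#4 (2,8): internal coord 2 + (8)·β' = +0.1115; +0.1115 ∉ [0.8, 1.2) → out
#5 (-1,-12): internal coord -1 + (-12)·β' = +1.8328; +1.8328 ∉ [0.8, 1.2) → out
#6 (1,-6): internal coord 1 + (-6)·β' = +2.4164; +2.4164 ∉ [0.8, 1.2) → out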